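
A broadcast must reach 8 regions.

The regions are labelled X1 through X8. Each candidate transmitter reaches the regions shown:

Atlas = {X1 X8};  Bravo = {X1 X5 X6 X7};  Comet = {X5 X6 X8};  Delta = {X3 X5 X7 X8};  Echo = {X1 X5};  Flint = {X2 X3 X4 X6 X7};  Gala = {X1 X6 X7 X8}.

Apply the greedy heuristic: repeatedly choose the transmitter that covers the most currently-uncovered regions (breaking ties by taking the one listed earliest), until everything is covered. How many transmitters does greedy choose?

3

Greedy: pick Flint (covers 5 new) → pick Atlas (covers 2 new) → pick Bravo (covers 1 new). Total picks: 3.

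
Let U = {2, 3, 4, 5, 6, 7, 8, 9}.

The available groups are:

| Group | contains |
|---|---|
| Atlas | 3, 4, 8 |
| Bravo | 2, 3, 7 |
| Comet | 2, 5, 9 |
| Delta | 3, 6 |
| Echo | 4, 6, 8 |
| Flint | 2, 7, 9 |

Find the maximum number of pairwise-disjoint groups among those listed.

2

Bravo, Echo are pairwise disjoint (Bravo={2,3,7}; Echo={4,6,8}).
Every remaining group overlaps one of these, and no 3 of the listed groups are pairwise disjoint, so 2 is the maximum.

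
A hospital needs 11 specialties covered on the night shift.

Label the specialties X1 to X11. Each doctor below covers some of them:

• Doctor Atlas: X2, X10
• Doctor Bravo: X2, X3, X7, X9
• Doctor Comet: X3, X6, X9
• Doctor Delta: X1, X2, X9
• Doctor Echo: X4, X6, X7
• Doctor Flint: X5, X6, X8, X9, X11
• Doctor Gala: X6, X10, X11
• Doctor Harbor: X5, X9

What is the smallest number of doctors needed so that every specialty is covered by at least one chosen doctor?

Atlas and Comet and Delta and Echo and Flint together: Atlas ∪ Comet ∪ Delta ∪ Echo ∪ Flint = {X1, X2, X3, X4, X5, X6, X7, X8, X9, X10, X11} — every specialty is covered.
No 4 of the 8 doctors cover everything (all 70 combinations miss at least one specialty), so 5 is optimal.

5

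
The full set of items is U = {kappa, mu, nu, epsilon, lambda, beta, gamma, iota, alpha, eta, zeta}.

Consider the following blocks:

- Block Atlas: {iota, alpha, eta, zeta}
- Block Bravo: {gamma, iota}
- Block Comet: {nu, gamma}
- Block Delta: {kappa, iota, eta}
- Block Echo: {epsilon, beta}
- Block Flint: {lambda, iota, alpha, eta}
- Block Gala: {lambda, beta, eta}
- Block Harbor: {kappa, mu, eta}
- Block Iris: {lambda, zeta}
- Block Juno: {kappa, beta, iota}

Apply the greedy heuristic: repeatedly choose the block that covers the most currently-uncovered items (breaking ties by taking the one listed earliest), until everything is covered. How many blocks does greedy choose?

Greedy: pick Atlas (covers 4 new) → pick Comet (covers 2 new) → pick Echo (covers 2 new) → pick Harbor (covers 2 new) → pick Flint (covers 1 new). Total picks: 5.

5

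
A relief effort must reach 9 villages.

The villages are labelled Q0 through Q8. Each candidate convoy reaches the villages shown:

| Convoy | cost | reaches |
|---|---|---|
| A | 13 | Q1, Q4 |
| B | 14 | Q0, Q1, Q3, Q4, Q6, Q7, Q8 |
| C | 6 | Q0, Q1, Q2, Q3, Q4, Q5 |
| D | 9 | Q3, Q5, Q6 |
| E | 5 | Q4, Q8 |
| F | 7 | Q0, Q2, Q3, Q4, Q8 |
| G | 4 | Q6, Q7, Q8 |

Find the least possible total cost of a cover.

10

C, G together cover every village (C ∪ G = {Q0, Q1, Q2, Q3, Q4, Q5, Q6, Q7, Q8}); total cost 6 + 4 = 10.
No covering selection has total cost below 10.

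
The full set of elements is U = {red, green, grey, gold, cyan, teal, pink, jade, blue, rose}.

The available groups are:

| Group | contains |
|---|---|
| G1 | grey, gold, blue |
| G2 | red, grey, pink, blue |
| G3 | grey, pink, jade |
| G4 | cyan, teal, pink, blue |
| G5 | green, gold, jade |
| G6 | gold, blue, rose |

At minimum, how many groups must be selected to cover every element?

G2, G4, G5, and G6 cover everything between them: the union {red, green, grey, gold, cyan, teal, pink, jade, blue, rose} is all of U.
Only G6 contains rose, so G6 is forced; the remaining 7 elements need at least 3 more groups (each remaining group adds at most 3) — so at least 4 groups are needed, and 4 is optimal.

4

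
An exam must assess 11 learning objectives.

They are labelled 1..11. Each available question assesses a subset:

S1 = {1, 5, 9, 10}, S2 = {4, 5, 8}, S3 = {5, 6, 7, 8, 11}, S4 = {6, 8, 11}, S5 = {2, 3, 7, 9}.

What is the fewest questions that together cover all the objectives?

S1 and S2 and S4 and S5 together: S1 ∪ S2 ∪ S4 ∪ S5 = {1, 2, 3, 4, 5, 6, 7, 8, 9, 10, 11} — every objective is covered.
No 3 of the 5 questions cover everything (all 10 combinations miss at least one objective), so 4 is optimal.

4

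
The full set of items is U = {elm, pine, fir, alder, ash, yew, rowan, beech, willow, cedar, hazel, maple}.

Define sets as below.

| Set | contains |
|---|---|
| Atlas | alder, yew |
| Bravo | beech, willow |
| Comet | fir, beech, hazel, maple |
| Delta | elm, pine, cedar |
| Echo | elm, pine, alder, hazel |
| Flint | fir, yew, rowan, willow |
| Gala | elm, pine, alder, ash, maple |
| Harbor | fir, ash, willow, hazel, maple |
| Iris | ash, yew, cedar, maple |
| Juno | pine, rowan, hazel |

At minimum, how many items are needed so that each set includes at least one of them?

H = {pine, ash, yew, beech} meets every set (each contains at least one member of H), and |H| = 4.
No choice of 3 items meets every set, so 4 is the minimum.

4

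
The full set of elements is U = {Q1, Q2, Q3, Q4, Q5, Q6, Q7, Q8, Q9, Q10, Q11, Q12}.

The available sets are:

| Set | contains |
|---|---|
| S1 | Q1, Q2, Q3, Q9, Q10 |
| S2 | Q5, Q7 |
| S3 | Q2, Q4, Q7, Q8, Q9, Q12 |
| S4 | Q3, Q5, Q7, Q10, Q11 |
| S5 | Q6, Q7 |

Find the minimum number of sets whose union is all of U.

4

Take {S1, S3, S4, S5}. Their union is {Q1, Q2, Q3, Q4, Q5, Q6, Q7, Q8, Q9, Q10, Q11, Q12}, which is all 12 elements.
No 3 of the 5 sets cover everything (all 10 combinations miss at least one element), so 4 is optimal.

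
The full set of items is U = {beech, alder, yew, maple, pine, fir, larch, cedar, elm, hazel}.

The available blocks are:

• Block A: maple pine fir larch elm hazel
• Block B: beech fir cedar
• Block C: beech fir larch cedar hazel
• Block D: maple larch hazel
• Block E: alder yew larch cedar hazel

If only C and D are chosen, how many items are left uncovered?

4

Union of C, D = {beech, maple, fir, larch, cedar, hazel}.
Not covered: alder, yew, pine, elm — 4 items.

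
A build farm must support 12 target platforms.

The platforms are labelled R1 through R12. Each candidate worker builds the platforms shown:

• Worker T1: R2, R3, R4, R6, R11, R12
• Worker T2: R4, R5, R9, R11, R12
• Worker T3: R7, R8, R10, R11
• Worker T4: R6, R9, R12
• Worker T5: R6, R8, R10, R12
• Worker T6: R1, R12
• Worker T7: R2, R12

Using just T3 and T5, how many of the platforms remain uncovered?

Union of T3, T5 = {R6, R7, R8, R10, R11, R12}.
Not covered: R1, R2, R3, R4, R5, R9 — 6 platforms.

6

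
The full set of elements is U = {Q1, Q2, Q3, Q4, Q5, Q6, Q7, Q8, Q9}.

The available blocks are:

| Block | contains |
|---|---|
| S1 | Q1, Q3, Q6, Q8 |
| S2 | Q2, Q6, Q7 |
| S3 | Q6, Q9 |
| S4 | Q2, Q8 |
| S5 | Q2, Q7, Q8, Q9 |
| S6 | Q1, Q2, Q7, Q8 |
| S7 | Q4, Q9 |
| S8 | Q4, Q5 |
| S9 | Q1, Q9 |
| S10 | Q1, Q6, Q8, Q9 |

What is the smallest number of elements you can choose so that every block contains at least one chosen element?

4

H = {Q2, Q3, Q4, Q9} meets every block (each contains at least one member of H), and |H| = 4.
No choice of 3 elements meets every block, so 4 is the minimum.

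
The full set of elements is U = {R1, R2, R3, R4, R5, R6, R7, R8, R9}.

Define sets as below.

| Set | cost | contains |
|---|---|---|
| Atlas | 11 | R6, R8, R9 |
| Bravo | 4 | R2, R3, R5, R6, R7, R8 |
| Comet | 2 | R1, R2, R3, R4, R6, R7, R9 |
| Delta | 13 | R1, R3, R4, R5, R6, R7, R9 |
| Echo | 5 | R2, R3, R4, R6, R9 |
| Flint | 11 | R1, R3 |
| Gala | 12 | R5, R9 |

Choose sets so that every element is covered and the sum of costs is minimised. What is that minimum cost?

6

Bravo, Comet together cover every element (Bravo ∪ Comet = {R1, R2, R3, R4, R5, R6, R7, R8, R9}); total cost 4 + 2 = 6.
No covering selection has total cost below 6.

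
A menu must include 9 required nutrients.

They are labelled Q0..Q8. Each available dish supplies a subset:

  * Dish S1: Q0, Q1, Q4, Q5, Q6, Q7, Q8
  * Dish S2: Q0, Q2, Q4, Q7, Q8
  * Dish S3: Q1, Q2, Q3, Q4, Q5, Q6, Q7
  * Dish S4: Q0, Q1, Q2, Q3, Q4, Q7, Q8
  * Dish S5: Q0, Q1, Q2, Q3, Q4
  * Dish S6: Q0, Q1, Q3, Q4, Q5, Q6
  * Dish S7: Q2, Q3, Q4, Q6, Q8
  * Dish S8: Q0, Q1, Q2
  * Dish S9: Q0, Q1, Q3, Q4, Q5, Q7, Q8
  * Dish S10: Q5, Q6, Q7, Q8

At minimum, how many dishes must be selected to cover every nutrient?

2

Take {S5, S10}. Their union is {Q0, Q1, Q2, Q3, Q4, Q5, Q6, Q7, Q8}, which is all 9 nutrients.
No single dish has all 9 nutrients (the largest, S1, has 7), so 2 is optimal.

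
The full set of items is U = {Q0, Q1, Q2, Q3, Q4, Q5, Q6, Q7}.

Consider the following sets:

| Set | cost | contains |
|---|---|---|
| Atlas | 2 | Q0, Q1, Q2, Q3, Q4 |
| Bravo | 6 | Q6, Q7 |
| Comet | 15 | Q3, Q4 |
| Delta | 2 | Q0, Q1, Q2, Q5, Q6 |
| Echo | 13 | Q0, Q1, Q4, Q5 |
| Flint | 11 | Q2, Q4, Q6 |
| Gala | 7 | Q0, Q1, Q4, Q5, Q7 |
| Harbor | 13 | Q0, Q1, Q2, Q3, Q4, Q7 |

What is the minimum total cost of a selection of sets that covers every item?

Atlas, Bravo, Delta together cover every item (Atlas ∪ Bravo ∪ Delta = {Q0, Q1, Q2, Q3, Q4, Q5, Q6, Q7}); total cost 2 + 6 + 2 = 10.
No covering selection has total cost below 10.

10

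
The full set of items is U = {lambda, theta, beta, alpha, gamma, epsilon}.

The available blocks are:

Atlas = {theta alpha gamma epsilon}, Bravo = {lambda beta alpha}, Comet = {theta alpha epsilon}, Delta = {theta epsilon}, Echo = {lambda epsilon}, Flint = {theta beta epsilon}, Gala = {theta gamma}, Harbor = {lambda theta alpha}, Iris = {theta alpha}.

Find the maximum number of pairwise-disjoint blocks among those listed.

2

Bravo, Gala are pairwise disjoint (Bravo={lambda,beta,alpha}; Gala={theta,gamma}).
Every remaining block overlaps one of these, and no 3 of the listed blocks are pairwise disjoint, so 2 is the maximum.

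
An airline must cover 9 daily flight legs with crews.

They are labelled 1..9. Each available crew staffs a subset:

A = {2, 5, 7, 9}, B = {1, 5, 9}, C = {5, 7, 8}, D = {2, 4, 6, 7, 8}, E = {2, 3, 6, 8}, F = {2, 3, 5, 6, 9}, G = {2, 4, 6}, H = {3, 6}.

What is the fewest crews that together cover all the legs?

3

B and D and H together: B ∪ D ∪ H = {1, 2, 3, 4, 5, 6, 7, 8, 9} — every leg is covered.
Only B contains 1, so B is forced; the remaining 6 legs need at least 2 more crews (each remaining crew adds at most 5) — so at least 3 crews are needed, and 3 is optimal.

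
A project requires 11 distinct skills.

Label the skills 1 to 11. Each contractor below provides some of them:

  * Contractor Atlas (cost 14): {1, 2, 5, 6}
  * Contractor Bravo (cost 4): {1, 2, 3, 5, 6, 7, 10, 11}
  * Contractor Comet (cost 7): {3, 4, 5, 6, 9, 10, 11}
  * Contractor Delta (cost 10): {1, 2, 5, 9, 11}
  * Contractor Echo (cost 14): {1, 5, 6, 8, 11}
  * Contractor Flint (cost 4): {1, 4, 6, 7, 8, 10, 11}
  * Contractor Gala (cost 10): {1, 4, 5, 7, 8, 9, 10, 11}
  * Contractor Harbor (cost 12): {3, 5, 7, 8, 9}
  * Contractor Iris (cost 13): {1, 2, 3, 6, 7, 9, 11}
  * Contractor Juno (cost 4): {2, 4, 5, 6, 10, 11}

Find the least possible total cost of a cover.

14

Bravo, Gala together cover every skill (Bravo ∪ Gala = {1, 2, 3, 4, 5, 6, 7, 8, 9, 10, 11}); total cost 4 + 10 = 14.
The greedy pick Bravo, Flint, Comet costs 15; no covering selection beats 14.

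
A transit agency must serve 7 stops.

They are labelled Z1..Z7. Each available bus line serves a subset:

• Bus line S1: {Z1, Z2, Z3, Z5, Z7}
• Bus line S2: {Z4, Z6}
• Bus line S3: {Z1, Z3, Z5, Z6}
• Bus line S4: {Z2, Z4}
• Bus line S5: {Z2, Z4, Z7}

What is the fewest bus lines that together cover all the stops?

2

Take {S3, S5}. Their union is {Z1, Z2, Z3, Z4, Z5, Z6, Z7}, which is all 7 stops.
No single bus line has all 7 stops (the largest, S1, has 5), so 2 is optimal.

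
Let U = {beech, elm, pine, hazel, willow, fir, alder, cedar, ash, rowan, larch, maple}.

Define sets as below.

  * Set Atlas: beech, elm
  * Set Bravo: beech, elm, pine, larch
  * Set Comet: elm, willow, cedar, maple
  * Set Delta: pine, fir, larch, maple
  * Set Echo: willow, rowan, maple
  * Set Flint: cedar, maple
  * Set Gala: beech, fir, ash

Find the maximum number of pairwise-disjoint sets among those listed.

Bravo, Echo are pairwise disjoint (Bravo={beech,elm,pine,larch}; Echo={willow,rowan,maple}).
Every remaining set overlaps one of these, and no 3 of the listed sets are pairwise disjoint, so 2 is the maximum.

2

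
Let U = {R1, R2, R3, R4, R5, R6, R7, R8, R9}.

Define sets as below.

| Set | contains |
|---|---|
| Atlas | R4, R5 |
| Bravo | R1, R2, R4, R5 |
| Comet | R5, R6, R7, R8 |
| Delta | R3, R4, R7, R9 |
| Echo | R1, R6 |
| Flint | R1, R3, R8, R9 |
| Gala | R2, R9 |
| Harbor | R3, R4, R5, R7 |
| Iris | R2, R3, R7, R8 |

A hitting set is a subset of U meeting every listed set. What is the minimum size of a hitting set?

4

Take H = {R1, R4, R8, R9}. Each listed set contains at least one of these, so H is a hitting set of size 4.
No choice of 3 elements meets every set, so 4 is the minimum.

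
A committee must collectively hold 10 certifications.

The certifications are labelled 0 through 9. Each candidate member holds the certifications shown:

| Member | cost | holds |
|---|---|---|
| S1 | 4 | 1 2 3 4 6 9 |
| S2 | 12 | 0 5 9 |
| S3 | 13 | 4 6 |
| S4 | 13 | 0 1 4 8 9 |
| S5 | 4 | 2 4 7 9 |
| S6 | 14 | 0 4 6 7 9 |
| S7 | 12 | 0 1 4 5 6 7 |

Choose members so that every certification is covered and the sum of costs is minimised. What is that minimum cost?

S1, S4, S7 together cover every certification (S1 ∪ S4 ∪ S7 = {0, 1, 2, 3, 4, 5, 6, 7, 8, 9}); total cost 4 + 13 + 12 = 29.
The greedy pick S1, S5, S2, S4 costs 33; no covering selection beats 29.

29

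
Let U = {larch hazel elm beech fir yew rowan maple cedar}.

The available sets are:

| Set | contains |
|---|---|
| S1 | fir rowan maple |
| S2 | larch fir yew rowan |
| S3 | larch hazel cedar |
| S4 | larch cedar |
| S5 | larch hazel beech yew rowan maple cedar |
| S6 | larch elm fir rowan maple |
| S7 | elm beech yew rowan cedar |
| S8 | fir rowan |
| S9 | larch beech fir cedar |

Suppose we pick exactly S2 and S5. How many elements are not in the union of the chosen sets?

Union of S2, S5 = {larch, hazel, beech, fir, yew, rowan, maple, cedar}.
Not covered: elm — 1 element.

1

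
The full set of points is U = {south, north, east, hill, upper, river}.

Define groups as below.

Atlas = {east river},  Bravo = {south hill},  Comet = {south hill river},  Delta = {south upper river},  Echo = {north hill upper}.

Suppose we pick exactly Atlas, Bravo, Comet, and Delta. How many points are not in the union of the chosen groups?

Union of Atlas, Bravo, Comet, Delta = {south, east, hill, upper, river}.
Not covered: north — 1 point.

1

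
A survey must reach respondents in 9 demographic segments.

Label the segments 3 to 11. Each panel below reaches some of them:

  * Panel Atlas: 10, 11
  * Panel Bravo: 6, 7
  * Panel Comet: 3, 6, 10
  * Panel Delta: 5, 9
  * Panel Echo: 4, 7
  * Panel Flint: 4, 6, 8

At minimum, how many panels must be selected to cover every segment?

5

Atlas and Bravo and Comet and Delta and Flint together: Atlas ∪ Bravo ∪ Comet ∪ Delta ∪ Flint = {3, 4, 5, 6, 7, 8, 9, 10, 11} — every segment is covered.
No 4 of the 6 panels cover everything (all 15 combinations miss at least one segment), so 5 is optimal.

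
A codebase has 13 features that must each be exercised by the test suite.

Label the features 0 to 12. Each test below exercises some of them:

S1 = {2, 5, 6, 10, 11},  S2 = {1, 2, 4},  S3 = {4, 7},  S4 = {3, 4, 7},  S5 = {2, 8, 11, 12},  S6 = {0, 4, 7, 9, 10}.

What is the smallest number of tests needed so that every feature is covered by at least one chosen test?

5

Take {S1, S2, S4, S5, S6}. Their union is {0, 1, 2, 3, 4, 5, 6, 7, 8, 9, 10, 11, 12}, which is all 13 features.
No 4 of the 6 tests cover everything (all 15 combinations miss at least one feature), so 5 is optimal.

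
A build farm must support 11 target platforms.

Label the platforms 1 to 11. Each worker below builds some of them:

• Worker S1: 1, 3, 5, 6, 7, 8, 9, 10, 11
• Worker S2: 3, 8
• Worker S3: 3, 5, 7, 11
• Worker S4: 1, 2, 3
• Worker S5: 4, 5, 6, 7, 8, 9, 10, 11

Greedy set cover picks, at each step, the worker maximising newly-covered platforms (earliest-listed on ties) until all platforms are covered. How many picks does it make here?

Greedy: pick S1 (covers 9 new) → pick S4 (covers 1 new) → pick S5 (covers 1 new). Total picks: 3.
(The true minimum cover uses only 2 workers, so greedy is not optimal here.)

3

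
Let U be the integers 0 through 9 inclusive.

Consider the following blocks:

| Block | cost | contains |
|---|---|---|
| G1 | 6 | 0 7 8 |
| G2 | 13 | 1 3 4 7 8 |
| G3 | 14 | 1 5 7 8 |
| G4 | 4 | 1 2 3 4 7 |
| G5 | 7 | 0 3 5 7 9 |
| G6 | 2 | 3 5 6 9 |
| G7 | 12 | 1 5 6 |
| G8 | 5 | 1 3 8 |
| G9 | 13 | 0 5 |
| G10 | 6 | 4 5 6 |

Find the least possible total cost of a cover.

12

G1, G4, G6 together cover every point (G1 ∪ G4 ∪ G6 = {0, 1, 2, 3, 4, 5, 6, 7, 8, 9}); total cost 6 + 4 + 2 = 12.
No covering selection has total cost below 12.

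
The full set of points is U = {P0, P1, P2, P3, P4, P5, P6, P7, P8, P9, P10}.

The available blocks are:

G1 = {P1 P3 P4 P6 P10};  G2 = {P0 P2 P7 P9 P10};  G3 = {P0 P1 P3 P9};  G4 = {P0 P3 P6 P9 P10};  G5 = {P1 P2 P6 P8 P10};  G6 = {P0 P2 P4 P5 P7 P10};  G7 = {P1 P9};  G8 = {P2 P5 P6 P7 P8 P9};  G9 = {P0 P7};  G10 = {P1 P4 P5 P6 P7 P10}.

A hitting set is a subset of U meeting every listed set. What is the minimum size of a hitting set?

3

H = {P0, P1, P6} meets every block (each contains at least one member of H), and |H| = 3.
No choice of 2 points meets every block, so 3 is the minimum.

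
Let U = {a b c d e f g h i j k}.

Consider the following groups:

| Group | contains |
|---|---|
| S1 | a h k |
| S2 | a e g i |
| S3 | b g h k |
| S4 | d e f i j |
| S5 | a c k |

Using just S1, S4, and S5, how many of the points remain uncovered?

2

Union of S1, S4, S5 = {a, c, d, e, f, h, i, j, k}.
Not covered: b, g — 2 points.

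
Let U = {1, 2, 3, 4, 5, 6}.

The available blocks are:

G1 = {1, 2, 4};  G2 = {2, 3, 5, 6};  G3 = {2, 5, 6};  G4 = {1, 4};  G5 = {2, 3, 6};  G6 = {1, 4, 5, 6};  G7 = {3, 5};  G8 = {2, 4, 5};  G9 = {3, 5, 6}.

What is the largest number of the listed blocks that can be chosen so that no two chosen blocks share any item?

2

G1, G7 are pairwise disjoint (G1={1,2,4}; G7={3,5}).
Every remaining block overlaps one of these, and no 3 of the listed blocks are pairwise disjoint, so 2 is the maximum.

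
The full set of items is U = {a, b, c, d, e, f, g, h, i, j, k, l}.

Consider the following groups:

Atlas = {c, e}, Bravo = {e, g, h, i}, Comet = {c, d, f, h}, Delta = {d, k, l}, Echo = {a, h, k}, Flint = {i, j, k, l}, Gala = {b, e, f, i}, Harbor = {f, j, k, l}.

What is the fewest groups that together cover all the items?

Bravo and Comet and Echo and Gala and Harbor together: Bravo ∪ Comet ∪ Echo ∪ Gala ∪ Harbor = {a, b, c, d, e, f, g, h, i, j, k, l} — every item is covered.
No 4 of the 8 groups cover everything (all 70 combinations miss at least one item), so 5 is optimal.

5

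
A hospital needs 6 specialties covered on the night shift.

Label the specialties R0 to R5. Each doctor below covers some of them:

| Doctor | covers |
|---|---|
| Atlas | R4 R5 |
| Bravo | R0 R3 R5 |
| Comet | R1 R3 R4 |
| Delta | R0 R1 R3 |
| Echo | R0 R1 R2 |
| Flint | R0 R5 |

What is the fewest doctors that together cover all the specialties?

Atlas and Delta and Echo together: Atlas ∪ Delta ∪ Echo = {R0, R1, R2, R3, R4, R5} — every specialty is covered.
Only Echo contains R2, so Echo is forced; the remaining 3 specialties need at least 2 more doctors (each remaining doctor adds at most 2) — so at least 3 doctors are needed, and 3 is optimal.

3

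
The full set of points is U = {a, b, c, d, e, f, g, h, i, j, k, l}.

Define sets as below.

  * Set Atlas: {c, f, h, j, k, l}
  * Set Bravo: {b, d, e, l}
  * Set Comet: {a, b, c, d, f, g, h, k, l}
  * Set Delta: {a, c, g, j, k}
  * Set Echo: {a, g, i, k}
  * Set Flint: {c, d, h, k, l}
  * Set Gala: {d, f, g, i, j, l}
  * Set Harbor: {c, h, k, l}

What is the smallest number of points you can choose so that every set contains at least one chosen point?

The 2 points {k, l} hit every set.
The sets Bravo, Delta are pairwise disjoint, so any hitting set needs a separate point for each — at least 2. Hence 2 is optimal.

2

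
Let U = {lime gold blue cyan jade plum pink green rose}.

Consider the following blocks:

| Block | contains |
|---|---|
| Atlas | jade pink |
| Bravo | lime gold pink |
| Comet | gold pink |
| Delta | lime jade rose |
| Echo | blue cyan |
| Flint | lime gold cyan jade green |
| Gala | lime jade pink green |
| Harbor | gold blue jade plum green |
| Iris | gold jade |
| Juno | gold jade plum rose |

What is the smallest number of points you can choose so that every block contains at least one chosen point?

3

H = {cyan, jade, pink} meets every block (each contains at least one member of H), and |H| = 3.
The blocks Comet, Delta, Echo are pairwise disjoint, so any hitting set needs a separate point for each — at least 3. Hence 3 is optimal.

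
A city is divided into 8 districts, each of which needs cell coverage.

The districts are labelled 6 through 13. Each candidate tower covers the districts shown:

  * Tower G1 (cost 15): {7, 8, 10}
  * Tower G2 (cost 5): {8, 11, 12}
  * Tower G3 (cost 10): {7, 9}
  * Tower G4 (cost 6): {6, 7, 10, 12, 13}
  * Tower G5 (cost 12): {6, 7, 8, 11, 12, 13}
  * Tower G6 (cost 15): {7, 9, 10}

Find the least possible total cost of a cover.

21

G2, G3, G4 together cover every district (G2 ∪ G3 ∪ G4 = {6, 7, 8, 9, 10, 11, 12, 13}); total cost 5 + 10 + 6 = 21.
No covering selection has total cost below 21.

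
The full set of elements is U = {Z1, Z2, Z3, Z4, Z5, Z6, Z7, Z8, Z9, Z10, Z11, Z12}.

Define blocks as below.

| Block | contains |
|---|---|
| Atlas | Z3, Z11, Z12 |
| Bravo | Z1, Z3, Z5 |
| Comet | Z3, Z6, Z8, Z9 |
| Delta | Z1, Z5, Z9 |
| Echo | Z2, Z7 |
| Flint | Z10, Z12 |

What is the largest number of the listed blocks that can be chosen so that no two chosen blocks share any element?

3

Atlas, Delta, Echo are pairwise disjoint (Atlas={Z3,Z11,Z12}; Delta={Z1,Z5,Z9}; Echo={Z2,Z7}).
Every remaining block overlaps one of these, and no 4 of the listed blocks are pairwise disjoint, so 3 is the maximum.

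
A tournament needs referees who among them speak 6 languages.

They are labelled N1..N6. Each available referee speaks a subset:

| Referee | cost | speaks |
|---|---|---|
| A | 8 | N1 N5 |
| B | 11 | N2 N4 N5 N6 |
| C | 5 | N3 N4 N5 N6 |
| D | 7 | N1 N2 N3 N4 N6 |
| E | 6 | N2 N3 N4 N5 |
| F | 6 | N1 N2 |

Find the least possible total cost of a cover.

11

C, F together cover every language (C ∪ F = {N1, N2, N3, N4, N5, N6}); total cost 5 + 6 = 11.
No covering selection has total cost below 11.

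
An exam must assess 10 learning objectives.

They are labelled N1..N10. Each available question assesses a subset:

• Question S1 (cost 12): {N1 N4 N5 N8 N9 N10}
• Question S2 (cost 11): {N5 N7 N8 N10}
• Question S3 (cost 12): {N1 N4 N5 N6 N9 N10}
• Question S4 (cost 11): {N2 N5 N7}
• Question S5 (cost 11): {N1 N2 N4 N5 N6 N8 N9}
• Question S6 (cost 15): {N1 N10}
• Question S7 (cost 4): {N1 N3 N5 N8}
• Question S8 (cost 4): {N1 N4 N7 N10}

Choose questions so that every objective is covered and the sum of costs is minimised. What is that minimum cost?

S5, S7, S8 together cover every objective (S5 ∪ S7 ∪ S8 = {N1, N2, N3, N4, N5, N6, N7, N8, N9, N10}); total cost 11 + 4 + 4 = 19.
No covering selection has total cost below 19.

19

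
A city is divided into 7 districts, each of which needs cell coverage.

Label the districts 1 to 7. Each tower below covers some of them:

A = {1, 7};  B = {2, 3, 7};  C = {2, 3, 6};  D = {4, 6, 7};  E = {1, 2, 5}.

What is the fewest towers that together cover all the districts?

Take {C, D, E}. Their union is {1, 2, 3, 4, 5, 6, 7}, which is all 7 districts.
Each tower has at most 3 districts, and 2·3 = 6 < 7 — so at least 3 towers are needed, and 3 is optimal.

3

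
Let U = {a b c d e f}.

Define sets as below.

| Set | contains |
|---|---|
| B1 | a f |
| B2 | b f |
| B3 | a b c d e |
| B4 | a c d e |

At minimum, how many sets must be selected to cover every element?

Take {B1, B3}. Their union is {a, b, c, d, e, f}, which is all 6 elements.
No single set has all 6 elements (the largest, B3, has 5), so 2 is optimal.

2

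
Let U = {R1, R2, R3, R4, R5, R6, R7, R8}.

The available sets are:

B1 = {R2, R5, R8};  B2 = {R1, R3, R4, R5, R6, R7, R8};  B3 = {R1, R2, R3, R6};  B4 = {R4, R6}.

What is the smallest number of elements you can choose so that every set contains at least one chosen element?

2

H = {R2, R6} meets every set (each contains at least one member of H), and |H| = 2.
The sets B1, B4 are pairwise disjoint, so any hitting set needs a separate element for each — at least 2. Hence 2 is optimal.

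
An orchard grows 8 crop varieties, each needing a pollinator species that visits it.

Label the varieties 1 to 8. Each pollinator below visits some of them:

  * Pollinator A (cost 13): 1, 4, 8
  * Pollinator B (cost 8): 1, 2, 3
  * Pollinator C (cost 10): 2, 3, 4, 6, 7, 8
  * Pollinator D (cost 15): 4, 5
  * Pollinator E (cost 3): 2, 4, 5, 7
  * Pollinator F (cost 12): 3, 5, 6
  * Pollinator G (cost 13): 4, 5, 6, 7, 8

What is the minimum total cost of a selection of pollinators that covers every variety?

21

B, G together cover every variety (B ∪ G = {1, 2, 3, 4, 5, 6, 7, 8}); total cost 8 + 13 = 21.
No covering selection has total cost below 21.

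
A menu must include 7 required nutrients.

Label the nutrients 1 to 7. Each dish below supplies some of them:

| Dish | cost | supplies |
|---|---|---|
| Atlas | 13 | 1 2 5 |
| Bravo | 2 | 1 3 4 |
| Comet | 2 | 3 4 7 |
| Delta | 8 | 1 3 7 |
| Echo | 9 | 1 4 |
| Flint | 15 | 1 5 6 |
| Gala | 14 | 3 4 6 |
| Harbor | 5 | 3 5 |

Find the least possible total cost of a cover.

29

Atlas, Comet, Gala together cover every nutrient (Atlas ∪ Comet ∪ Gala = {1, 2, 3, 4, 5, 6, 7}); total cost 13 + 2 + 14 = 29.
The greedy pick Bravo, Comet, Harbor, Atlas, Gala costs 36; no covering selection beats 29.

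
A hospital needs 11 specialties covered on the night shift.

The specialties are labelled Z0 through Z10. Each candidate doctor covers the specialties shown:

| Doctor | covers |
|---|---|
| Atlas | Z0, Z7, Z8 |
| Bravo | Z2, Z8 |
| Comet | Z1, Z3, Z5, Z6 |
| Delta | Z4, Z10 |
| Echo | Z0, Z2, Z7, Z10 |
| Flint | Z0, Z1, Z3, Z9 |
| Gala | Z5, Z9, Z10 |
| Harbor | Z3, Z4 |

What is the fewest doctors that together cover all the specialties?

5

Take {Atlas, Comet, Echo, Flint, Harbor}. Their union is {Z0, Z1, Z2, Z3, Z4, Z5, Z6, Z7, Z8, Z9, Z10}, which is all 11 specialties.
No 4 of the 8 doctors cover everything (all 70 combinations miss at least one specialty), so 5 is optimal.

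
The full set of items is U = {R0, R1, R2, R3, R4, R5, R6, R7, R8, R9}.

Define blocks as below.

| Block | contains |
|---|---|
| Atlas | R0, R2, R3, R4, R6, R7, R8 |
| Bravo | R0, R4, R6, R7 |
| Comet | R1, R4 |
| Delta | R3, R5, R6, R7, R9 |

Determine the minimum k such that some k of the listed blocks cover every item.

Atlas, Comet, and Delta cover everything between them: the union {R0, R1, R2, R3, R4, R5, R6, R7, R8, R9} is all of U.
Only Comet contains R1, so Comet is forced; the remaining 8 items need at least 2 more blocks (each remaining block adds at most 6) — so at least 3 blocks are needed, and 3 is optimal.

3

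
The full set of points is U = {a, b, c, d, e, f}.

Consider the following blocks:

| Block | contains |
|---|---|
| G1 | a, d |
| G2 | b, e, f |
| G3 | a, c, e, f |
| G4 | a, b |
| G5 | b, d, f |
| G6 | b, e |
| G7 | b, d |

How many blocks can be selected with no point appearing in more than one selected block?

G1, G6 are pairwise disjoint (G1={a,d}; G6={b,e}).
Every remaining block overlaps one of these, and no 3 of the listed blocks are pairwise disjoint, so 2 is the maximum.

2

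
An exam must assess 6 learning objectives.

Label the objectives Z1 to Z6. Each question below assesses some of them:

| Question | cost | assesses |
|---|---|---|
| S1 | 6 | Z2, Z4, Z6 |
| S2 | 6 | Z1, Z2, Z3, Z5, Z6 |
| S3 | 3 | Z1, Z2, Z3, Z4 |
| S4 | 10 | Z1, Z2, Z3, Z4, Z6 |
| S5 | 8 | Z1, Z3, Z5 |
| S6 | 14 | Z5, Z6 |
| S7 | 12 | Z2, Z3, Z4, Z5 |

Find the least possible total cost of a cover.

9

S2, S3 together cover every objective (S2 ∪ S3 = {Z1, Z2, Z3, Z4, Z5, Z6}); total cost 6 + 3 = 9.
No covering selection has total cost below 9.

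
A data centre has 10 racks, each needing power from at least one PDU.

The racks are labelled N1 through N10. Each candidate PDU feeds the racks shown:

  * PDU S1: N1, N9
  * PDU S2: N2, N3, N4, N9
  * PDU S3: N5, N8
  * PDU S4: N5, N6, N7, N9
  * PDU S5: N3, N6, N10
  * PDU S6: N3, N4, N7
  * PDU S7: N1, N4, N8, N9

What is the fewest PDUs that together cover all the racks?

Take {S2, S4, S5, S7}. Their union is {N1, N2, N3, N4, N5, N6, N7, N8, N9, N10}, which is all 10 racks.
No 3 of the 7 PDUs cover everything (all 35 combinations miss at least one rack), so 4 is optimal.

4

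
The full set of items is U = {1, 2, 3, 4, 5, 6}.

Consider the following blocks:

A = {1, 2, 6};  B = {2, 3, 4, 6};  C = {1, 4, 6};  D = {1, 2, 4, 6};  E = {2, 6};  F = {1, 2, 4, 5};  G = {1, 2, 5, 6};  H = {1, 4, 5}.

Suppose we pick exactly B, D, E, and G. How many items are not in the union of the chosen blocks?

Union of B, D, E, G = {1, 2, 3, 4, 5, 6} — that's every item, so 0 are uncovered.

0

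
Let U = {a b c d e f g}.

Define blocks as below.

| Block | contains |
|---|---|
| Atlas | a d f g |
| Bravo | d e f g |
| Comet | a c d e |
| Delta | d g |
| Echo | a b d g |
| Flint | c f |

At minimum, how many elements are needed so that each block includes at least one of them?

Take H = {c, g}. Each listed block contains at least one of these, so H is a hitting set of size 2.
The blocks Echo, Flint are pairwise disjoint, so any hitting set needs a separate element for each — at least 2. Hence 2 is optimal.

2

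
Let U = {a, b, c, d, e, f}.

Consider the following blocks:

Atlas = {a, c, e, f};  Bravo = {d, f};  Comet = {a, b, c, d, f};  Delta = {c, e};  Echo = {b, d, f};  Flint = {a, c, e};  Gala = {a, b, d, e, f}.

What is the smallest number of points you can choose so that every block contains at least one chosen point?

2

The 2 points {e, f} hit every block.
The blocks Echo, Flint are pairwise disjoint, so any hitting set needs a separate point for each — at least 2. Hence 2 is optimal.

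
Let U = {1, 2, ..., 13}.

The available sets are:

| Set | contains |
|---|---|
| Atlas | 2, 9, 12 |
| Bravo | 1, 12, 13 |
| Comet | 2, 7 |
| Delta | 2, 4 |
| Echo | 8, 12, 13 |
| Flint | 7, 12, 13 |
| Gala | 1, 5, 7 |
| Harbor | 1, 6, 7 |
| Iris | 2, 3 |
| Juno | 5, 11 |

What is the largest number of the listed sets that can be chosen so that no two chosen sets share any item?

Delta, Echo, Harbor, Juno are pairwise disjoint (Delta={2,4}; Echo={8,12,13}; Harbor={1,6,7}; Juno={5,11}).
Every remaining set overlaps one of these, and no 5 of the listed sets are pairwise disjoint, so 4 is the maximum.

4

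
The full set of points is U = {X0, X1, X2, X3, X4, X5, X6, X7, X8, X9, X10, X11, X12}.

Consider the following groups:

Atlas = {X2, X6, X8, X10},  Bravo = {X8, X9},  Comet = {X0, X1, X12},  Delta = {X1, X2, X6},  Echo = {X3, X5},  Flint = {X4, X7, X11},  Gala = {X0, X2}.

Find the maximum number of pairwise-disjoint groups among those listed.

4

Bravo, Echo, Flint, Gala are pairwise disjoint (Bravo={X8,X9}; Echo={X3,X5}; Flint={X4,X7,X11}; Gala={X0,X2}).
Every remaining group overlaps one of these, and no 5 of the listed groups are pairwise disjoint, so 4 is the maximum.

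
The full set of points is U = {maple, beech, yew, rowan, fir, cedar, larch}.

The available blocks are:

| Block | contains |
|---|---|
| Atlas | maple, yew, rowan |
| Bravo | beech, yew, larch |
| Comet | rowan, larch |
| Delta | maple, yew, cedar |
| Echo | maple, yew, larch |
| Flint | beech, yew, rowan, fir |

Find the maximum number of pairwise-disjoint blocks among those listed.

2

Comet, Delta are pairwise disjoint (Comet={rowan,larch}; Delta={maple,yew,cedar}).
Every remaining block overlaps one of these, and no 3 of the listed blocks are pairwise disjoint, so 2 is the maximum.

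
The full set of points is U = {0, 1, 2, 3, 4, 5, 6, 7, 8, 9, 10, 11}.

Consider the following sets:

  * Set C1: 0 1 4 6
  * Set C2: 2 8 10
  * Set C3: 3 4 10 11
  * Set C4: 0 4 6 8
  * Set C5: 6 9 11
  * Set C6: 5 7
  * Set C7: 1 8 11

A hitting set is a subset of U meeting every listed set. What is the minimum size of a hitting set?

4

Take H = {5, 6, 10, 11}. Each listed set contains at least one of these, so H is a hitting set of size 4.
No choice of 3 points meets every set, so 4 is the minimum.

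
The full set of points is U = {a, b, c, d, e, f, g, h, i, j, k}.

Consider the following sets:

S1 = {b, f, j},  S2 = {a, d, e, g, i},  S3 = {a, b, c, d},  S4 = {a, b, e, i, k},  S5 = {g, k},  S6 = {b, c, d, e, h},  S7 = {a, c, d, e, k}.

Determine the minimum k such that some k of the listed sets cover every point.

4

S1 and S2 and S6 and S7 together: S1 ∪ S2 ∪ S6 ∪ S7 = {a, b, c, d, e, f, g, h, i, j, k} — every point is covered.
No 3 of the 7 sets cover everything (all 35 combinations miss at least one point), so 4 is optimal.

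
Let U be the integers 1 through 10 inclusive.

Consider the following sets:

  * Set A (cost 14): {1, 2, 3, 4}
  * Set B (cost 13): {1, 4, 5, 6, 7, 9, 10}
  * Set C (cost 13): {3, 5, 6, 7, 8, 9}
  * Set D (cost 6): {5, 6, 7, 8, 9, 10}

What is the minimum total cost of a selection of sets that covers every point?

A, D together cover every point (A ∪ D = {1, 2, 3, 4, 5, 6, 7, 8, 9, 10}); total cost 14 + 6 = 20.
No covering selection has total cost below 20.

20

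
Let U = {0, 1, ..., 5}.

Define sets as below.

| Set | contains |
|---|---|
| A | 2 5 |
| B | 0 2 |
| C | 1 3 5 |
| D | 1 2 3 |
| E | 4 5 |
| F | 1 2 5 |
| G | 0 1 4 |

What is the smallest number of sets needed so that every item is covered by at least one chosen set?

D, E, and G cover everything between them: the union {0, 1, 2, 3, 4, 5} is all of U.
No 2 of the 7 sets cover everything (all 21 combinations miss at least one item), so 3 is optimal.

3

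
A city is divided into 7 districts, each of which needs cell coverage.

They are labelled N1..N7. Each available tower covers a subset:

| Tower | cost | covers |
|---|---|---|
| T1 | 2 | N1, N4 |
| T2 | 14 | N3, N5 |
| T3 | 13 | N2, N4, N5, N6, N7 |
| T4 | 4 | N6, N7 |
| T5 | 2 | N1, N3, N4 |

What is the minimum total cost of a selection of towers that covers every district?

T3, T5 together cover every district (T3 ∪ T5 = {N1, N2, N3, N4, N5, N6, N7}); total cost 13 + 2 = 15.
The greedy pick T5, T4, T3 costs 19; no covering selection beats 15.

15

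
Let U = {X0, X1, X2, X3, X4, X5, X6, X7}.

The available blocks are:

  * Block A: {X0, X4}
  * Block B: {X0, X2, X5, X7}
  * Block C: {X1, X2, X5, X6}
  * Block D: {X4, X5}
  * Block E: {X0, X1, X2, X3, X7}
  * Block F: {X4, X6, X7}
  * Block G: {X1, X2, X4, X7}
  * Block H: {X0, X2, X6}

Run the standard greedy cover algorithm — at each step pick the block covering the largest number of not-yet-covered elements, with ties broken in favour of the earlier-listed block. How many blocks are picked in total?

3

Greedy: pick E (covers 5 new) → pick C (covers 2 new) → pick A (covers 1 new). Total picks: 3.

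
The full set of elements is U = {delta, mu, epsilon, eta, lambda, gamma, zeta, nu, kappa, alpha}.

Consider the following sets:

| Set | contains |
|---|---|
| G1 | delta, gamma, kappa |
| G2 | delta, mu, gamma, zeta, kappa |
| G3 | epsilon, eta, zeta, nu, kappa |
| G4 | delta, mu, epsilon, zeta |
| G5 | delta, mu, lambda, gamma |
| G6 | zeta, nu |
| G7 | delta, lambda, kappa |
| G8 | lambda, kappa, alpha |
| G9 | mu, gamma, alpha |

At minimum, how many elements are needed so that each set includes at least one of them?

The 3 elements {gamma, zeta, kappa} hit every set.
The sets G6, G7, G9 are pairwise disjoint, so any hitting set needs a separate element for each — at least 3. Hence 3 is optimal.

3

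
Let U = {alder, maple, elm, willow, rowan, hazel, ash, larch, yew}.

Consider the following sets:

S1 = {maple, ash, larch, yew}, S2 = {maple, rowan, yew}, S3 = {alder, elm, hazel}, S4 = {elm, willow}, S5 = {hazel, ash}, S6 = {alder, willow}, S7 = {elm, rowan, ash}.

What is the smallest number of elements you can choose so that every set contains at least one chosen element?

4

The 4 elements {elm, willow, ash, yew} hit every set.
No choice of 3 elements meets every set, so 4 is the minimum.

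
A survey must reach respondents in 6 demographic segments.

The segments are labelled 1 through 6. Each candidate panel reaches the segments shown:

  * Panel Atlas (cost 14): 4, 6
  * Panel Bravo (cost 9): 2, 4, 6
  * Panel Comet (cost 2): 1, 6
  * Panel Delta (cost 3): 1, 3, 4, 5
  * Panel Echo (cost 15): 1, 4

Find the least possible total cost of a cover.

Bravo, Delta together cover every segment (Bravo ∪ Delta = {1, 2, 3, 4, 5, 6}); total cost 9 + 3 = 12.
The greedy pick Delta, Comet, Bravo costs 14; no covering selection beats 12.

12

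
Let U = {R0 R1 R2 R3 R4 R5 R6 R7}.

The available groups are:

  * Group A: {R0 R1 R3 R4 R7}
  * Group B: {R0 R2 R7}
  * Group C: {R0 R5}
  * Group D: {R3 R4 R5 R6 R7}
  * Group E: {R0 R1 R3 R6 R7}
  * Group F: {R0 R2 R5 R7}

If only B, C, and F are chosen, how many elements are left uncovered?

Union of B, C, F = {R0, R2, R5, R7}.
Not covered: R1, R3, R4, R6 — 4 elements.

4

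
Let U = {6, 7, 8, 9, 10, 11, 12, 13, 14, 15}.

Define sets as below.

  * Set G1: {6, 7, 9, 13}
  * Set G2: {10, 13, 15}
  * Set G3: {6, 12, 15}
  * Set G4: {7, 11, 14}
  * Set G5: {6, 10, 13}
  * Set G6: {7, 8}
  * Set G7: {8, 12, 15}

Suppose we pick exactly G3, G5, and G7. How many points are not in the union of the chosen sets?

Union of G3, G5, G7 = {6, 8, 10, 12, 13, 15}.
Not covered: 7, 9, 11, 14 — 4 points.

4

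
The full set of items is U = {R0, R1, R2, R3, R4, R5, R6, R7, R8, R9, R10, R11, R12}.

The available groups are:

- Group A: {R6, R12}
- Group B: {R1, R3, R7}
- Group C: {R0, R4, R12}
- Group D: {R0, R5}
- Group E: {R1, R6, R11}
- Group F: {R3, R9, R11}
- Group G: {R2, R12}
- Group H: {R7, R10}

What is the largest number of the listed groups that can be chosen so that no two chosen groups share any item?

A, D, F, H are pairwise disjoint (A={R6,R12}; D={R0,R5}; F={R3,R9,R11}; H={R7,R10}).
Every remaining group overlaps one of these, and no 5 of the listed groups are pairwise disjoint, so 4 is the maximum.

4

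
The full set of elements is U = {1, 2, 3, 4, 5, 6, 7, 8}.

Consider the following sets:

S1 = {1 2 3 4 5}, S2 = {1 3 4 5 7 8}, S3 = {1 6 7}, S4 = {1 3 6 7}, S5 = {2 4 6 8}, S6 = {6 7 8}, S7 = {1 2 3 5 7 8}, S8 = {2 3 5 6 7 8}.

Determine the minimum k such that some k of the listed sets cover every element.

S2 and S8 cover everything between them: the union {1, 2, 3, 4, 5, 6, 7, 8} is all of U.
No single set has all 8 elements (the largest, S2, has 6), so 2 is optimal.

2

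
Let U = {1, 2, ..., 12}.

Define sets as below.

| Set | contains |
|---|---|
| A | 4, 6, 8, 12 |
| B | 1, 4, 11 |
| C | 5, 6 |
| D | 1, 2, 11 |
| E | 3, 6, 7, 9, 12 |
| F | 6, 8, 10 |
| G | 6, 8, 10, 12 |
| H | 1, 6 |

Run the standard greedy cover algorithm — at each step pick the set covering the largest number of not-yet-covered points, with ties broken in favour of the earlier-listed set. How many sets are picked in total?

5

Greedy: pick E (covers 5 new) → pick B (covers 3 new) → pick F (covers 2 new) → pick C (covers 1 new) → pick D (covers 1 new). Total picks: 5.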